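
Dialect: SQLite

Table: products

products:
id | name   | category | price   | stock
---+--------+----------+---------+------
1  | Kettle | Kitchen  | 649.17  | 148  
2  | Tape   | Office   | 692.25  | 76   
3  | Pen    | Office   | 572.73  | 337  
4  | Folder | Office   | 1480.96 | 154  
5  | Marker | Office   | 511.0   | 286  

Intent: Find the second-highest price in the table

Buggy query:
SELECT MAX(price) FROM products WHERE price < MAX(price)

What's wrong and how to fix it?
Bug: The inner MAX is an aggregate inside WHERE, which is not allowed

Fix: Compute the overall MAX in a subquery, then take MAX of rows below it

Corrected query:
SELECT MAX(price) FROM products WHERE price < (SELECT MAX(price) FROM products)

Result:
MAX(price)
----------
692.25    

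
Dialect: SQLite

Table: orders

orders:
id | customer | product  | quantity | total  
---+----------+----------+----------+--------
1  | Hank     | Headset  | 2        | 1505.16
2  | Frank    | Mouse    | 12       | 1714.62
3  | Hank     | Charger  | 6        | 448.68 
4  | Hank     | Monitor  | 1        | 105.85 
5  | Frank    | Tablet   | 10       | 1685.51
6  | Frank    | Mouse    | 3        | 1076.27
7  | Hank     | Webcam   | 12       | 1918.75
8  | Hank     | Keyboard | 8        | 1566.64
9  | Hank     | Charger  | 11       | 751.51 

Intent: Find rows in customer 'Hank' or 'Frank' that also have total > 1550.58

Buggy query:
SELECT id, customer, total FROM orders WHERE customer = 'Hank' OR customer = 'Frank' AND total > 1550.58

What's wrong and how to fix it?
Bug: Without parentheses, AND is evaluated before OR, so the total filter only applies to the 'Frank' branch

Fix: Group the OR with parentheses (or use IN), then AND the threshold

Corrected query:
SELECT id, customer, total FROM orders WHERE (customer = 'Hank' OR customer = 'Frank') AND total > 1550.58

Result:
id | customer | total  
---+----------+--------
2  | Frank    | 1714.62
5  | Frank    | 1685.51
7  | Hank     | 1918.75
8  | Hank     | 1566.64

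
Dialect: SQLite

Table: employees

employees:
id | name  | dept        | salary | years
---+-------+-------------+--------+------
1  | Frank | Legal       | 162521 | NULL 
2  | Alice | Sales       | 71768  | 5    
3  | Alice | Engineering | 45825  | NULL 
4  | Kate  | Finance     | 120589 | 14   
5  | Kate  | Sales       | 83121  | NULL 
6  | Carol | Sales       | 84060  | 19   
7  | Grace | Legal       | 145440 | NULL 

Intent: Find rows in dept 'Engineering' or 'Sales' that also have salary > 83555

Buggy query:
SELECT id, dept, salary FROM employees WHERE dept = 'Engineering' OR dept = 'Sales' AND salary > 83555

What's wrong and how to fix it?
Bug: AND binds tighter than OR, so this parses as dept = 'Engineering' OR (dept = 'Sales' AND salary > 83555)

Fix: Add parentheses around the OR so the AND applies to both alternatives

Corrected query:
SELECT id, dept, salary FROM employees WHERE (dept = 'Engineering' OR dept = 'Sales') AND salary > 83555

Result:
id | dept  | salary
---+-------+-------
6  | Sales | 84060 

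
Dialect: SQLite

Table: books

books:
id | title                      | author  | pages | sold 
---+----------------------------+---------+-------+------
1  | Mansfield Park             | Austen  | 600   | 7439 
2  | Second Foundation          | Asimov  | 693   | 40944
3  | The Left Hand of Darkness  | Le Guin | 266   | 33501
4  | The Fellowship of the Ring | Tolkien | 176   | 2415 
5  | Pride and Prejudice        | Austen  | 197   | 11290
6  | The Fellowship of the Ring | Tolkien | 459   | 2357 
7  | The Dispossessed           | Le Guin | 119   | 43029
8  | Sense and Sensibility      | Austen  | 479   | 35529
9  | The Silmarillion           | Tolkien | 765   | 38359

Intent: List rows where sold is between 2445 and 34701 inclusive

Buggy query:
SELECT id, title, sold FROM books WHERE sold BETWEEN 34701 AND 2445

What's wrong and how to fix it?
Bug: BETWEEN expects the lower bound first; with 34701 AND 2445 the range is empty

Fix: Write BETWEEN 2445 AND 34701

Corrected query:
SELECT id, title, sold FROM books WHERE sold BETWEEN 2445 AND 34701

Result:
id | title                     | sold 
---+---------------------------+------
1  | Mansfield Park            | 7439 
3  | The Left Hand of Darkness | 33501
5  | Pride and Prejudice       | 11290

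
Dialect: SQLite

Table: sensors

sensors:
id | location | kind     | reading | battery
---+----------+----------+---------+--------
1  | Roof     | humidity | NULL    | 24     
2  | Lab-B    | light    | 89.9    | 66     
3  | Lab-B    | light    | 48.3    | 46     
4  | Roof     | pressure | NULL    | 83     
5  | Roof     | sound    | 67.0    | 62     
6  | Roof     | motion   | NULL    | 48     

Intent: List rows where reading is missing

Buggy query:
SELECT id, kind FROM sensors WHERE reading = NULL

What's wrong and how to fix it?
Bug: '= NULL' is always unknown in SQL three-valued logic, so no rows match

Fix: Replace '= NULL' with 'IS NULL'

Corrected query:
SELECT id, kind FROM sensors WHERE reading IS NULL

Result:
id | kind    
---+---------
1  | humidity
4  | pressure
6  | motion  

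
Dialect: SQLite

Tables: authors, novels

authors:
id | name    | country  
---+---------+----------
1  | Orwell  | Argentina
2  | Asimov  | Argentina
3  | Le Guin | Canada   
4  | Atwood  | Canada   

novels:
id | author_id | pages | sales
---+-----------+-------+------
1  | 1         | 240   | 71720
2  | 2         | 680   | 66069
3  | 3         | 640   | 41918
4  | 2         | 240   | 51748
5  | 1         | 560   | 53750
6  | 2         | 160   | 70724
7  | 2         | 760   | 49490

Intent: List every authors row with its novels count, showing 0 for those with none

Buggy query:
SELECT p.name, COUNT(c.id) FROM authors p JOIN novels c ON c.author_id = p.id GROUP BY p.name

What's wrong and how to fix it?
Bug: An inner join excludes parents with zero children

Fix: Switch to LEFT JOIN to retain unmatched parent rows

Corrected query:
SELECT p.name, COUNT(c.id) FROM authors p LEFT JOIN novels c ON c.author_id = p.id GROUP BY p.name

Result:
name    | COUNT(c.id)
--------+------------
Asimov  | 4          
Atwood  | 0          
Le Guin | 1          
Orwell  | 2          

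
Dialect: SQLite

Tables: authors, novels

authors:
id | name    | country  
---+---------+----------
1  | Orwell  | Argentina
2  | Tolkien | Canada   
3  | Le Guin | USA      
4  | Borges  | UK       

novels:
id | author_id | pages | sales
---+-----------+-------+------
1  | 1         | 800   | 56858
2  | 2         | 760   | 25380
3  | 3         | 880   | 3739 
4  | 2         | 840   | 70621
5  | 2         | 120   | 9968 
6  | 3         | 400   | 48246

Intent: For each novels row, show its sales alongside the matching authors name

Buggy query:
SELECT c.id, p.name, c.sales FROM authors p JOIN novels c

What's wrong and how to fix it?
Bug: JOIN with no ON clause produces a cartesian product; every novels row pairs with every authors row

Fix: Add ON c.author_id = p.id to the JOIN

Corrected query:
SELECT c.id, p.name, c.sales FROM authors p JOIN novels c ON c.author_id = p.id

Result:
id | name    | sales
---+---------+------
1  | Orwell  | 56858
2  | Tolkien | 25380
3  | Le Guin | 3739 
4  | Tolkien | 70621
5  | Tolkien | 9968 
6  | Le Guin | 48246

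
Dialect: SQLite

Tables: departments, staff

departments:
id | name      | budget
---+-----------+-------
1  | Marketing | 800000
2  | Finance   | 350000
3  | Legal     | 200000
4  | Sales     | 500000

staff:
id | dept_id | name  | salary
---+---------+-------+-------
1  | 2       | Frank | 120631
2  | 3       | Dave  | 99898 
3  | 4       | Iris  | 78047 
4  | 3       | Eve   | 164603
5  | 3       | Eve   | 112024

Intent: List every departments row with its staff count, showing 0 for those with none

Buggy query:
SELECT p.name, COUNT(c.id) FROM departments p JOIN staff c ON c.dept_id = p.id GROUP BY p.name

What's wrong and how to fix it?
Bug: INNER JOIN drops departments rows that have no matching staff rows

Fix: Switch to LEFT JOIN to retain unmatched parent rows

Corrected query:
SELECT p.name, COUNT(c.id) FROM departments p LEFT JOIN staff c ON c.dept_id = p.id GROUP BY p.name

Result:
name      | COUNT(c.id)
----------+------------
Finance   | 1          
Legal     | 3          
Marketing | 0          
Sales     | 1          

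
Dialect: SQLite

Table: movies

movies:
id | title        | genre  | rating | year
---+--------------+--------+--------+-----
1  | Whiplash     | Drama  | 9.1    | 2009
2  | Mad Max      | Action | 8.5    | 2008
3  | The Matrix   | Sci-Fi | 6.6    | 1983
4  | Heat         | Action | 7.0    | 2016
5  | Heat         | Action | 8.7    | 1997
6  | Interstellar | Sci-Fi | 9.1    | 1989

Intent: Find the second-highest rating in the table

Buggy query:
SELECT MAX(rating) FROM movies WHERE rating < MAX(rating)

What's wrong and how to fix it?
Bug: The inner MAX is an aggregate inside WHERE, which is not allowed

Fix: Put the inner MAX in a scalar subquery

Corrected query:
SELECT MAX(rating) FROM movies WHERE rating < (SELECT MAX(rating) FROM movies)

Result:
MAX(rating)
-----------
8.7        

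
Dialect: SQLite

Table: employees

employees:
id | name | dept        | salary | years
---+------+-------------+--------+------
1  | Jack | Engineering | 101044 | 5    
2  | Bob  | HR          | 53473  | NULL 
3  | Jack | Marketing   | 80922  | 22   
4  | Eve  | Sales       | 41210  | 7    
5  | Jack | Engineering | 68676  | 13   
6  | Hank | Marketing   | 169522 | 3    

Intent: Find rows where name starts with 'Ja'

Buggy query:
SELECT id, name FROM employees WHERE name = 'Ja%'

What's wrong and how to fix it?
Bug: '=' compares the literal string including the % character; pattern matching needs LIKE

Fix: Use LIKE for wildcard pattern matching

Corrected query:
SELECT id, name FROM employees WHERE name LIKE 'Ja%'

Result:
id | name
---+-----
1  | Jack
3  | Jack
5  | Jack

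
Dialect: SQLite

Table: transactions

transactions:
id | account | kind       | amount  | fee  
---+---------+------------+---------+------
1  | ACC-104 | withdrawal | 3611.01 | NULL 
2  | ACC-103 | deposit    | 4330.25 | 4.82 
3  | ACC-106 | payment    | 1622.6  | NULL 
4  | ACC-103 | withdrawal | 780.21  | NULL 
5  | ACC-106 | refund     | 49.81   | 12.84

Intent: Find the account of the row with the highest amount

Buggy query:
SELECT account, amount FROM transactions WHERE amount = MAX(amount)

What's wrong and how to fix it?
Bug: MAX(amount) is an aggregate and cannot be used directly in WHERE

Fix: Use a subquery: WHERE amount = (SELECT MAX(amount) FROM transactions)

Corrected query:
SELECT account, amount FROM transactions WHERE amount = (SELECT MAX(amount) FROM transactions)

Result:
account | amount 
--------+--------
ACC-103 | 4330.25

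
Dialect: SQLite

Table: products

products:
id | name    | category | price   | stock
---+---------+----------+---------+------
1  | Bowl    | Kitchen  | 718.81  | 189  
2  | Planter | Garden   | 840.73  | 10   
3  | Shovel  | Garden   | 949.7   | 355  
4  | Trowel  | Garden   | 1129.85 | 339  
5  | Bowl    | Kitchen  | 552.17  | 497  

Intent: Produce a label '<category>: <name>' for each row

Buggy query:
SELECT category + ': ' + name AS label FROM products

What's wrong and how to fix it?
Bug: '+' is numeric addition; on text columns SQLite converts them to 0 instead of concatenating

Fix: Replace + with || to concatenate text

Corrected query:
SELECT category || ': ' || name AS label FROM products

Result:
label          
---------------
Kitchen: Bowl  
Garden: Planter
Garden: Shovel 
Garden: Trowel 
Kitchen: Bowl  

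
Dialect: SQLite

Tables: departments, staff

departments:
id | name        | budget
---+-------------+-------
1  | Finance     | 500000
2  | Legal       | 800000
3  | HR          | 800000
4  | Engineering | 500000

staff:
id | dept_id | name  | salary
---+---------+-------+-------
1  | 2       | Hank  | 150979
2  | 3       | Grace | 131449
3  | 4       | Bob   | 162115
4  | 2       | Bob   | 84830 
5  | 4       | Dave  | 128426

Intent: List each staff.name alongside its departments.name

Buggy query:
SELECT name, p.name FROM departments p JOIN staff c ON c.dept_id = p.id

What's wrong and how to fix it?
Bug: 'name' exists in both joined tables, so the database can't tell which one is meant

Fix: Prefix ambiguous columns with the table alias

Corrected query:
SELECT c.name, p.name FROM departments p JOIN staff c ON c.dept_id = p.id

Result:
name  | name       
------+------------
Hank  | Legal      
Grace | HR         
Bob   | Engineering
Bob   | Legal      
Dave  | Engineering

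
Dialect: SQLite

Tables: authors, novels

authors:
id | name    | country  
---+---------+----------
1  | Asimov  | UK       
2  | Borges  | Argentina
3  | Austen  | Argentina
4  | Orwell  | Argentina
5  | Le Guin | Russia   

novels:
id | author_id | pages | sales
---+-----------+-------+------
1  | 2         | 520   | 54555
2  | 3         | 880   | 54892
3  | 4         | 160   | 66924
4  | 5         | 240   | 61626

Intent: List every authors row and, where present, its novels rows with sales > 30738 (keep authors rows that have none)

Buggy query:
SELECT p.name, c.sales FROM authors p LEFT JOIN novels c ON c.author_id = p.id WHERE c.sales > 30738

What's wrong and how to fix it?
Bug: A WHERE condition on the right-hand table after LEFT JOIN drops unmatched parents

Fix: Move the right-table condition into the ON clause so unmatched parents are kept

Corrected query:
SELECT p.name, c.sales FROM authors p LEFT JOIN novels c ON c.author_id = p.id AND c.sales > 30738

Result:
name    | sales
--------+------
Asimov  | NULL 
Borges  | 54555
Austen  | 54892
Orwell  | 66924
Le Guin | 61626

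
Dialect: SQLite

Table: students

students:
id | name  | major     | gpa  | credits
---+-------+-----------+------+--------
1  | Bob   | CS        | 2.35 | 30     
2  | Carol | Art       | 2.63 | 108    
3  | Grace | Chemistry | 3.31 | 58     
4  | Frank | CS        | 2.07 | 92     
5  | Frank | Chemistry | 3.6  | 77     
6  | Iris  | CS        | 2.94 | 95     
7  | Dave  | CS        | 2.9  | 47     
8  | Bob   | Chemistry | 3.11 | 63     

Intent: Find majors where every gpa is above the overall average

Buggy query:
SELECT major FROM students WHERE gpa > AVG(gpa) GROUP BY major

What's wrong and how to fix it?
Bug: WHERE evaluates per row before aggregation, so AVG() is unavailable

Fix: Use a subquery for AVG and a HAVING MIN(...) filter so the condition holds for every row in the group

Corrected query:
SELECT major FROM students GROUP BY major HAVING MIN(gpa) > (SELECT AVG(gpa) FROM students)

Result:
major    
---------
Chemistry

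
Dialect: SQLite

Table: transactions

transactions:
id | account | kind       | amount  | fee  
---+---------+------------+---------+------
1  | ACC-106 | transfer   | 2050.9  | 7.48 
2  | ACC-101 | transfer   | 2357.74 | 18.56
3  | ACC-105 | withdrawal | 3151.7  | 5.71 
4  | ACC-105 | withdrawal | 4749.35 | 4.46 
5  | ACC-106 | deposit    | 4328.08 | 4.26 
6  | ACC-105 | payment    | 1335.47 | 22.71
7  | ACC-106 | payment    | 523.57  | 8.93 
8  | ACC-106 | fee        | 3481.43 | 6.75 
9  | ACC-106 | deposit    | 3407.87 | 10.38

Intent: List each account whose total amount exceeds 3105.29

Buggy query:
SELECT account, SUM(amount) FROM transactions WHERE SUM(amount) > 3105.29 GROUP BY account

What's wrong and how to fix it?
Bug: Aggregate functions cannot appear in a WHERE clause

Fix: Use HAVING (which filters groups after aggregation) instead of WHERE

Corrected query:
SELECT account, SUM(amount) FROM transactions GROUP BY account HAVING SUM(amount) > 3105.29

Result:
account | SUM(amount)
--------+------------
ACC-105 | 9236.52    
ACC-106 | 13791.85   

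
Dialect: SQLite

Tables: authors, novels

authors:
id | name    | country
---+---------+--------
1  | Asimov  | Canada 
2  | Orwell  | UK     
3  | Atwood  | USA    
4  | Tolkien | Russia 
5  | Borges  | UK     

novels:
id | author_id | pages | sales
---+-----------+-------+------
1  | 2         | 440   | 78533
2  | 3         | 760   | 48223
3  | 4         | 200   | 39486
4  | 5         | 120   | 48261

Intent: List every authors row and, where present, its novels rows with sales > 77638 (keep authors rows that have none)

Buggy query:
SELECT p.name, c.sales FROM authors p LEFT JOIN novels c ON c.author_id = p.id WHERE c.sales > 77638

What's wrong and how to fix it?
Bug: Filtering c.sales in WHERE discards the NULL rows produced by LEFT JOIN, turning it into an inner join

Fix: Move the right-table condition into the ON clause so unmatched parents are kept

Corrected query:
SELECT p.name, c.sales FROM authors p LEFT JOIN novels c ON c.author_id = p.id AND c.sales > 77638

Result:
name    | sales
--------+------
Asimov  | NULL 
Orwell  | 78533
Atwood  | NULL 
Tolkien | NULL 
Borges  | NULL 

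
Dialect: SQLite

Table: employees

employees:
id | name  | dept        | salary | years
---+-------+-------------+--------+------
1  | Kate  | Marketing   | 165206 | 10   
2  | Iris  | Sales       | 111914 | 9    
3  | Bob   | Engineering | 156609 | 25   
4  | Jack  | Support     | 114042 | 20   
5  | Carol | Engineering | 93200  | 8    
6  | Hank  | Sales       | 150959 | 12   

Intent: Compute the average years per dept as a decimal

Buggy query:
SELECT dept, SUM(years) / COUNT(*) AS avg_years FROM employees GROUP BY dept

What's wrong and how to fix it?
Bug: SUM(years) and COUNT(*) are both integers; the division truncates the fractional part

Fix: Multiply by 1.0 (or CAST to REAL) to force floating-point division

Corrected query:
SELECT dept, SUM(years) * 1.0 / COUNT(*) AS avg_years FROM employees GROUP BY dept

Result:
dept        | avg_years
------------+----------
Engineering | 16.5     
Marketing   | 10       
Sales       | 10.5     
Support     | 20       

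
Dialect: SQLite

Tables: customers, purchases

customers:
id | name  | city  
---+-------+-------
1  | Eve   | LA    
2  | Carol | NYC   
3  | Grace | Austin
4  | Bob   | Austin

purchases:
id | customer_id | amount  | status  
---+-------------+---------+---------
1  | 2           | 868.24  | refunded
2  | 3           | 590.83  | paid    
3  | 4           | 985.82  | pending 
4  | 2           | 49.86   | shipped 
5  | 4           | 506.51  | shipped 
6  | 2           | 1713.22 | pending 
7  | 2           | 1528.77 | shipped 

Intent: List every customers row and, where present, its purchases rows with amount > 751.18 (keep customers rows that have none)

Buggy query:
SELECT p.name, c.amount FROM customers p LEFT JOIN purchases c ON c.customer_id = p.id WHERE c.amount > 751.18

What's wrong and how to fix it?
Bug: Filtering c.amount in WHERE discards the NULL rows produced by LEFT JOIN, turning it into an inner join

Fix: Put 'c.amount > 751.18' in the JOIN's ON clause instead of WHERE

Corrected query:
SELECT p.name, c.amount FROM customers p LEFT JOIN purchases c ON c.customer_id = p.id AND c.amount > 751.18

Result:
name  | amount 
------+--------
Eve   | NULL   
Carol | 868.24 
Carol | 1528.77
Carol | 1713.22
Grace | NULL   
Bob   | 985.82 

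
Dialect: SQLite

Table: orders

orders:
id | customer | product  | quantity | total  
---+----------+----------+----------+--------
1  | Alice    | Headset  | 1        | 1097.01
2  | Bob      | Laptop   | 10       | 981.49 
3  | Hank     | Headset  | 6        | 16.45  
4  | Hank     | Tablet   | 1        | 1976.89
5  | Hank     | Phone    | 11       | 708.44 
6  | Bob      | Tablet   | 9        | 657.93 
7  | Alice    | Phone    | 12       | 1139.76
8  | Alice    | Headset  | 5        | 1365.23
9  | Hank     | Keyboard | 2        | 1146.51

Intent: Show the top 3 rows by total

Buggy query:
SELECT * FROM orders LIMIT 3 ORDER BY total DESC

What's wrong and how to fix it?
Bug: LIMIT must come after ORDER BY

Fix: Sort with ORDER BY, then apply LIMIT

Corrected query:
SELECT * FROM orders ORDER BY total DESC LIMIT 3

Result:
id | customer | product  | quantity | total  
---+----------+----------+----------+--------
4  | Hank     | Tablet   | 1        | 1976.89
8  | Alice    | Headset  | 5        | 1365.23
9  | Hank     | Keyboard | 2        | 1146.51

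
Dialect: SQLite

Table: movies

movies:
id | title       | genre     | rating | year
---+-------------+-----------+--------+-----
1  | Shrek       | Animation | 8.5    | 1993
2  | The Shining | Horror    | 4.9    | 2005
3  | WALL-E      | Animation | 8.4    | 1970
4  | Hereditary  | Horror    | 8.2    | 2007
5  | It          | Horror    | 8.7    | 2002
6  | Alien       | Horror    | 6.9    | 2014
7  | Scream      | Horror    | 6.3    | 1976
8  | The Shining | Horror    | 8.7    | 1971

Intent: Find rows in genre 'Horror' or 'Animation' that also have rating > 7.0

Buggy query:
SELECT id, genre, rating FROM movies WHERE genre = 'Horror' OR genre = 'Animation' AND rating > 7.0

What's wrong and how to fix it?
Bug: AND binds tighter than OR, so this parses as genre = 'Horror' OR (genre = 'Animation' AND rating > 7.0)

Fix: Add parentheses around the OR so the AND applies to both alternatives

Corrected query:
SELECT id, genre, rating FROM movies WHERE (genre = 'Horror' OR genre = 'Animation') AND rating > 7.0

Result:
id | genre     | rating
---+-----------+-------
1  | Animation | 8.5   
3  | Animation | 8.4   
4  | Horror    | 8.2   
5  | Horror    | 8.7   
8  | Horror    | 8.7   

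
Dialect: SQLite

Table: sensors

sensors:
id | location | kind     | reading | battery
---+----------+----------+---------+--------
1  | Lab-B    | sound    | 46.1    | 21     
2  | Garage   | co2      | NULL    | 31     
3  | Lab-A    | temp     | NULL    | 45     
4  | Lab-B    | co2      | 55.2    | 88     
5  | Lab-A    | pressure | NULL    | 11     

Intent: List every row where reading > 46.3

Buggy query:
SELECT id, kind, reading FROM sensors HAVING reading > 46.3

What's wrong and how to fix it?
Bug: HAVING filters the output of aggregation, but this query has no GROUP BY and no aggregate functions, so SQLite rejects it (HAVING clause on a non-aggregate query); the condition here is per row

Fix: Use WHERE for row-level filtering

Corrected query:
SELECT id, kind, reading FROM sensors WHERE reading > 46.3

Result:
id | kind | reading
---+------+--------
4  | co2  | 55.2   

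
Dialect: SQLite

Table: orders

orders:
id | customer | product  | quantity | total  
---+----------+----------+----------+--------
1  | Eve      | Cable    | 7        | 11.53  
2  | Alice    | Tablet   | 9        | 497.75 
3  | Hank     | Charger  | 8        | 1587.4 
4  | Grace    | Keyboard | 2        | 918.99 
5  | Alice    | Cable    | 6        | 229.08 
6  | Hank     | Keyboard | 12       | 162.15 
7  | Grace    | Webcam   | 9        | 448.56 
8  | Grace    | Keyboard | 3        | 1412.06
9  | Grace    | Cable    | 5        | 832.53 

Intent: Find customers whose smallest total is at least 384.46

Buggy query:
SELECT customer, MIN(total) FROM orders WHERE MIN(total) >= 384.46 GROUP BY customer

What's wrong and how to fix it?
Bug: MIN() in WHERE is a misuse of aggregate

Fix: Replace WHERE with HAVING after the GROUP BY

Corrected query:
SELECT customer, MIN(total) FROM orders GROUP BY customer HAVING MIN(total) >= 384.46

Result:
customer | MIN(total)
---------+-----------
Grace    | 448.56    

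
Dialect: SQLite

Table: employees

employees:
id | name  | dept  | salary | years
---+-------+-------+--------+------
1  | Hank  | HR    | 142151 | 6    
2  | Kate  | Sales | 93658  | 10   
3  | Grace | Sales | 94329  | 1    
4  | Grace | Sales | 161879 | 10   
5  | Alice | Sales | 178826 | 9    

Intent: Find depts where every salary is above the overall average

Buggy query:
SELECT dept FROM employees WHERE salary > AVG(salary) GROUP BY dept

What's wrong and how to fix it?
Bug: WHERE evaluates per row before aggregation, so AVG() is unavailable

Fix: Use a subquery for AVG and a HAVING MIN(...) filter so the condition holds for every row in the group

Corrected query:
SELECT dept FROM employees GROUP BY dept HAVING MIN(salary) > (SELECT AVG(salary) FROM employees)

Result:
dept
----
HR  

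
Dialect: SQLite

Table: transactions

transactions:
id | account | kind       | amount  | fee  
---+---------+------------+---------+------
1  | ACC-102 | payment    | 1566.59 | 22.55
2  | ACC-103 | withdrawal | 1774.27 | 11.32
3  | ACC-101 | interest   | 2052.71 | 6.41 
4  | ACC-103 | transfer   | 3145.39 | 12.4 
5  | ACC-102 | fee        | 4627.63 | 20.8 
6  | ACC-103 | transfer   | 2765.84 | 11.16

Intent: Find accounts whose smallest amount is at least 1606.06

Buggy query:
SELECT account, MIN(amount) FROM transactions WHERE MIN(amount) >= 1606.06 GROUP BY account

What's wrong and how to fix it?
Bug: Aggregates like MIN are computed per group after WHERE runs

Fix: Use HAVING for the per-group MIN condition

Corrected query:
SELECT account, MIN(amount) FROM transactions GROUP BY account HAVING MIN(amount) >= 1606.06

Result:
account | MIN(amount)
--------+------------
ACC-101 | 2052.71    
ACC-103 | 1774.27    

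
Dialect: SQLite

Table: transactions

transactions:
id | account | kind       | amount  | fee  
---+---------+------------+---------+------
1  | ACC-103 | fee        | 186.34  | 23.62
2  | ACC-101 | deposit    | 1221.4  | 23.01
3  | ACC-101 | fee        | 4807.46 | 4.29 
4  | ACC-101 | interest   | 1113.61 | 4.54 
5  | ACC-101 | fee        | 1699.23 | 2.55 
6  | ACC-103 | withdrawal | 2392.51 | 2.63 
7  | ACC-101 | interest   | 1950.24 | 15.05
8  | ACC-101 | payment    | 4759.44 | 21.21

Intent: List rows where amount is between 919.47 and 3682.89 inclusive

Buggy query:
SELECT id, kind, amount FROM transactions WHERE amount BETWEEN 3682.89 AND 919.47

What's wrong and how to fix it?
Bug: BETWEEN expects the lower bound first; with 3682.89 AND 919.47 the range is empty

Fix: Write BETWEEN 919.47 AND 3682.89

Corrected query:
SELECT id, kind, amount FROM transactions WHERE amount BETWEEN 919.47 AND 3682.89

Result:
id | kind       | amount 
---+------------+--------
2  | deposit    | 1221.4 
4  | interest   | 1113.61
5  | fee        | 1699.23
6  | withdrawal | 2392.51
7  | interest   | 1950.24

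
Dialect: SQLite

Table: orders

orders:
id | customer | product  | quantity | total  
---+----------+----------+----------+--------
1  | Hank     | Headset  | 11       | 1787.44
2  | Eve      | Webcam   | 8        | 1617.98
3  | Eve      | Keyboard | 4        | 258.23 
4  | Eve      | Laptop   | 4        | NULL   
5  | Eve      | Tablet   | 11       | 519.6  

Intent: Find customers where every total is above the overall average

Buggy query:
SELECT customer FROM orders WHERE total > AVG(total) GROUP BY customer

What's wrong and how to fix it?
Bug: WHERE evaluates per row before aggregation, so AVG() is unavailable

Fix: Compute the overall average in a scalar subquery and compare each group's MIN against it in HAVING

Corrected query:
SELECT customer FROM orders GROUP BY customer HAVING MIN(total) > (SELECT AVG(total) FROM orders)

Result:
customer
--------
Hank    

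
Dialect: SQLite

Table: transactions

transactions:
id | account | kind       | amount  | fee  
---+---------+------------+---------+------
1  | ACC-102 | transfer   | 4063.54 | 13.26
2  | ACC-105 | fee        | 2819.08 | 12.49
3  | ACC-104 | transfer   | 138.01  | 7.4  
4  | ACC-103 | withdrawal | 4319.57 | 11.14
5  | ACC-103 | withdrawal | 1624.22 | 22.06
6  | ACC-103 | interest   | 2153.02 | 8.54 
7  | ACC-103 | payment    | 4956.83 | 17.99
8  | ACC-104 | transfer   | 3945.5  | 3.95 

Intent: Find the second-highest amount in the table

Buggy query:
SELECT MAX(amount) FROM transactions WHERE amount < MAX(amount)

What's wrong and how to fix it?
Bug: MAX(amount) on the right of the comparison is an aggregate-in-WHERE error

Fix: Put the inner MAX in a scalar subquery

Corrected query:
SELECT MAX(amount) FROM transactions WHERE amount < (SELECT MAX(amount) FROM transactions)

Result:
MAX(amount)
-----------
4319.57    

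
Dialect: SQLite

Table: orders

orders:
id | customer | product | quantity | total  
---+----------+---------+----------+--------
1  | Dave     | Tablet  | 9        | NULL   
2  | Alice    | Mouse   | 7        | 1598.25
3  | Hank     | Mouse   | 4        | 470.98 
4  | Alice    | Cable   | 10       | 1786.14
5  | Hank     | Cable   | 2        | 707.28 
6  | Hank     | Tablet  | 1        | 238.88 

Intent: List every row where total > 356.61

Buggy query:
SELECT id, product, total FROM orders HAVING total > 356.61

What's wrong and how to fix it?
Bug: HAVING filters the output of aggregation, but this query has no GROUP BY and no aggregate functions, so SQLite rejects it (HAVING clause on a non-aggregate query); the condition here is per row

Fix: Use WHERE for row-level filtering

Corrected query:
SELECT id, product, total FROM orders WHERE total > 356.61

Result:
id | product | total  
---+---------+--------
2  | Mouse   | 1598.25
3  | Mouse   | 470.98 
4  | Cable   | 1786.14
5  | Cable   | 707.28 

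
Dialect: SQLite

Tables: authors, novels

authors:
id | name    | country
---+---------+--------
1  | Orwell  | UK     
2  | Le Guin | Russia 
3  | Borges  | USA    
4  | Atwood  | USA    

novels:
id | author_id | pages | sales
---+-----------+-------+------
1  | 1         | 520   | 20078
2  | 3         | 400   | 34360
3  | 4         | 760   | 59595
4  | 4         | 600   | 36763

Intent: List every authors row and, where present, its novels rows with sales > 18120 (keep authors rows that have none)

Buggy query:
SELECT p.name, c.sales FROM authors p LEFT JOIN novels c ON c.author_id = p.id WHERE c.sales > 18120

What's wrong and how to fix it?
Bug: Filtering c.sales in WHERE discards the NULL rows produced by LEFT JOIN, turning it into an inner join

Fix: Put 'c.sales > 18120' in the JOIN's ON clause instead of WHERE

Corrected query:
SELECT p.name, c.sales FROM authors p LEFT JOIN novels c ON c.author_id = p.id AND c.sales > 18120

Result:
name    | sales
--------+------
Orwell  | 20078
Le Guin | NULL 
Borges  | 34360
Atwood  | 36763
Atwood  | 59595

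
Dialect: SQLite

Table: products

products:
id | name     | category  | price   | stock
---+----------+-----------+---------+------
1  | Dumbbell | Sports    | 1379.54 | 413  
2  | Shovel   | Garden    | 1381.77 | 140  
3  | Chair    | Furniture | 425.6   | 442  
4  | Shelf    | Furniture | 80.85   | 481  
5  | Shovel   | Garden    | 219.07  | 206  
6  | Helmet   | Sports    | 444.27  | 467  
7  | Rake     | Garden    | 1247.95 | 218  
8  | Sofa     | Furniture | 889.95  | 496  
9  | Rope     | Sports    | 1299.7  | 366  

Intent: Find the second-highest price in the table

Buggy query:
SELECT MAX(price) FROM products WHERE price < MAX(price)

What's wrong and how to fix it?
Bug: The inner MAX is an aggregate inside WHERE, which is not allowed

Fix: Compute the overall MAX in a subquery, then take MAX of rows below it

Corrected query:
SELECT MAX(price) FROM products WHERE price < (SELECT MAX(price) FROM products)

Result:
MAX(price)
----------
1379.54   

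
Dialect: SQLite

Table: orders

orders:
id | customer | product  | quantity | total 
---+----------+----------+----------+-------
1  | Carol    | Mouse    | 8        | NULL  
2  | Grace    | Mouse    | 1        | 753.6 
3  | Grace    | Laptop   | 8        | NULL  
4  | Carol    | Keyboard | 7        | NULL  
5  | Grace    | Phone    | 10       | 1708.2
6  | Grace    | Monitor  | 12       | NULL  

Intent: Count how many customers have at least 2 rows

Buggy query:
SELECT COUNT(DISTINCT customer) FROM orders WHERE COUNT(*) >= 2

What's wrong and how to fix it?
Bug: WHERE filters individual rows, not groups, so a group-level COUNT is invalid there

Fix: Group first with HAVING COUNT(*) >= 2, then COUNT the resulting groups

Corrected query:
SELECT COUNT(*) FROM (SELECT customer FROM orders GROUP BY customer HAVING COUNT(*) >= 2)

Result:
COUNT(*)
--------
2       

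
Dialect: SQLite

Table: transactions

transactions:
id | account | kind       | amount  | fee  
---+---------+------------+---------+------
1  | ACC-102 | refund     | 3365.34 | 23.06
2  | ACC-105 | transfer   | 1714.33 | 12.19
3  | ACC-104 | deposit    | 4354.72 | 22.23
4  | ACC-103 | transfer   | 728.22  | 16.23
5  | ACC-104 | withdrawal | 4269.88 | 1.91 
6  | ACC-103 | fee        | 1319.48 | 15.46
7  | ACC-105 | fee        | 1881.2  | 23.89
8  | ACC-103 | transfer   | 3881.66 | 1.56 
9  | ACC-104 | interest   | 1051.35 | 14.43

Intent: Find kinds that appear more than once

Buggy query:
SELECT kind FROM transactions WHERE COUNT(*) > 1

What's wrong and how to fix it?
Bug: COUNT(*) is an aggregate and cannot be used in WHERE

Fix: GROUP BY kind, then filter groups with HAVING COUNT(*) > 1

Corrected query:
SELECT kind FROM transactions GROUP BY kind HAVING COUNT(*) > 1

Result:
kind    
--------
fee     
transfer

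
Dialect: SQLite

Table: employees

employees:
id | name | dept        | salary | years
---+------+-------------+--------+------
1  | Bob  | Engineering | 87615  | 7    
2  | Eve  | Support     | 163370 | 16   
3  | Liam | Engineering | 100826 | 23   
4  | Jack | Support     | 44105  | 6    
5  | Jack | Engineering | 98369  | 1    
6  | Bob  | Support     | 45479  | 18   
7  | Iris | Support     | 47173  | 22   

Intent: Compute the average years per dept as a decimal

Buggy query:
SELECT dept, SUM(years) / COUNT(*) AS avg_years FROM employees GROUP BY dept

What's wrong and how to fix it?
Bug: SUM(years) and COUNT(*) are both integers; the division truncates the fractional part

Fix: Cast one side to REAL so the division keeps the fractional part

Corrected query:
SELECT dept, SUM(years) * 1.0 / COUNT(*) AS avg_years FROM employees GROUP BY dept

Result:
dept        | avg_years
------------+----------
Engineering | 10.333333
Support     | 15.5     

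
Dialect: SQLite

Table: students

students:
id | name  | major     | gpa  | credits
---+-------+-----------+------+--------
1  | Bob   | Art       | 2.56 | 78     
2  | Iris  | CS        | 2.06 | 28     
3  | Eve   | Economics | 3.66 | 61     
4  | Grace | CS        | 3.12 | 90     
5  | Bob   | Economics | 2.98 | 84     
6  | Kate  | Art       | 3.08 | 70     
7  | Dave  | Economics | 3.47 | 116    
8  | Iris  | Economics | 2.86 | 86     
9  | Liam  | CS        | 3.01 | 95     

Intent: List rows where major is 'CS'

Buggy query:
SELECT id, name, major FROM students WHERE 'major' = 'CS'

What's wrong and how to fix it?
Bug: 'major' in single quotes is a string literal, not the column; the comparison is literal-vs-literal and never true

Fix: Remove the quotes around the column name (or use double quotes for an identifier)

Corrected query:
SELECT id, name, major FROM students WHERE major = 'CS'

Result:
id | name  | major
---+-------+------
2  | Iris  | CS   
4  | Grace | CS   
9  | Liam  | CS   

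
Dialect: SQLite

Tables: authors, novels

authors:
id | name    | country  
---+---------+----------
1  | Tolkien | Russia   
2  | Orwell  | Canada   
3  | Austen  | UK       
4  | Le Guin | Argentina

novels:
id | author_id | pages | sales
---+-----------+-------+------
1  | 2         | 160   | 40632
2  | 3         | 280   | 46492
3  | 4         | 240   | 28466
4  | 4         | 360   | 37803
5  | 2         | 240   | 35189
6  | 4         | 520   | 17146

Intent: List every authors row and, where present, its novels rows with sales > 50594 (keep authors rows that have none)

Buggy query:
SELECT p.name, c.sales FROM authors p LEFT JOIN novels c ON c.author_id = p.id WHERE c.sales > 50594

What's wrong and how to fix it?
Bug: Filtering c.sales in WHERE discards the NULL rows produced by LEFT JOIN, turning it into an inner join

Fix: Put 'c.sales > 50594' in the JOIN's ON clause instead of WHERE

Corrected query:
SELECT p.name, c.sales FROM authors p LEFT JOIN novels c ON c.author_id = p.id AND c.sales > 50594

Result:
name    | sales
--------+------
Tolkien | NULL 
Orwell  | NULL 
Austen  | NULL 
Le Guin | NULL 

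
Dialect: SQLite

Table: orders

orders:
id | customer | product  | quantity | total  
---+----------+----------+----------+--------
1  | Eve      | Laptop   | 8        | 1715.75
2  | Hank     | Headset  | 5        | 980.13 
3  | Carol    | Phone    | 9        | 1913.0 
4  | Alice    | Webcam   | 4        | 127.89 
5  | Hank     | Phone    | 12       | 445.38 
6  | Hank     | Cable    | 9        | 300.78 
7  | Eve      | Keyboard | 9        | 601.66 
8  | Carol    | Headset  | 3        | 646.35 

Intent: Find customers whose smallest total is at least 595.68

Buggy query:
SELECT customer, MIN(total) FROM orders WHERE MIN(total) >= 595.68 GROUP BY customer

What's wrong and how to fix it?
Bug: Aggregates like MIN are computed per group after WHERE runs

Fix: Use HAVING for the per-group MIN condition

Corrected query:
SELECT customer, MIN(total) FROM orders GROUP BY customer HAVING MIN(total) >= 595.68

Result:
customer | MIN(total)
---------+-----------
Carol    | 646.35    
Eve      | 601.66    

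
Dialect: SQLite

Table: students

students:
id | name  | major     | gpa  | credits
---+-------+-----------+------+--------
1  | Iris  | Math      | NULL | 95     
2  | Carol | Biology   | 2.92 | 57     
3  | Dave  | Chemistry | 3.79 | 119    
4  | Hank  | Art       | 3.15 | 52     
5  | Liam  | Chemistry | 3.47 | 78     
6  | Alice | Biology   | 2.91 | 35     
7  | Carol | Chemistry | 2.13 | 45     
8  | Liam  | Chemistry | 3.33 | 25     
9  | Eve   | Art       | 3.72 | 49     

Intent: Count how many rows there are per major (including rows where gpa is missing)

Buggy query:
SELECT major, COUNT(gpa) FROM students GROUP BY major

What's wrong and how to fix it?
Bug: COUNT(gpa) skips NULLs, so groups with missing gpa are undercounted

Fix: Replace COUNT(gpa) with COUNT(*)

Corrected query:
SELECT major, COUNT(*) FROM students GROUP BY major

Result:
major     | COUNT(*)
----------+---------
Art       | 2       
Biology   | 2       
Chemistry | 4       
Math      | 1       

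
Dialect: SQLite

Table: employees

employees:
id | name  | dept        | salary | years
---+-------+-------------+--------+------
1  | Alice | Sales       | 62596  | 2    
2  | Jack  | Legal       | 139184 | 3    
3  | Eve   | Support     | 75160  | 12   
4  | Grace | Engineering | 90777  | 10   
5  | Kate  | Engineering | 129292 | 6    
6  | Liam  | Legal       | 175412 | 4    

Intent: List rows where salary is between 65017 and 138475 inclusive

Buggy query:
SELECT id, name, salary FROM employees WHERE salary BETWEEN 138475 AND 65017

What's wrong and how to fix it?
Bug: BETWEEN expects the lower bound first; with 138475 AND 65017 the range is empty

Fix: Write BETWEEN 65017 AND 138475

Corrected query:
SELECT id, name, salary FROM employees WHERE salary BETWEEN 65017 AND 138475

Result:
id | name  | salary
---+-------+-------
3  | Eve   | 75160 
4  | Grace | 90777 
5  | Kate  | 129292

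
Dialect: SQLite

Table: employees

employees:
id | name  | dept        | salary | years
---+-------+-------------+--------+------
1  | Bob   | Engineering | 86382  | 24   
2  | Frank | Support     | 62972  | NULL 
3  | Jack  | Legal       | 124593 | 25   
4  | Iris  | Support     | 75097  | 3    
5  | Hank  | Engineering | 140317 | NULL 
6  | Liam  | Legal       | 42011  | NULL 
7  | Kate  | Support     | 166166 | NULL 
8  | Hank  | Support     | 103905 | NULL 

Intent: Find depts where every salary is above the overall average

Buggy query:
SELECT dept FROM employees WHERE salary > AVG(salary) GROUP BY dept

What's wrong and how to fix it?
Bug: WHERE evaluates per row before aggregation, so AVG() is unavailable

Fix: Compute the overall average in a scalar subquery and compare each group's MIN against it in HAVING

Corrected query:
SELECT dept FROM employees GROUP BY dept HAVING MIN(salary) > (SELECT AVG(salary) FROM employees)

Result:
(no rows)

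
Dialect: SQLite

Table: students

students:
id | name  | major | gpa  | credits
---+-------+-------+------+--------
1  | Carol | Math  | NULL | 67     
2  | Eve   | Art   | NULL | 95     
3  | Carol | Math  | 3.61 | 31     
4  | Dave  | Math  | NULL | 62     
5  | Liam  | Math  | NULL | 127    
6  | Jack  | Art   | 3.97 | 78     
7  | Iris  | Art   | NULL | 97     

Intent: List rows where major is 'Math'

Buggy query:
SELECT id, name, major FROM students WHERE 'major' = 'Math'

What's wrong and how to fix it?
Bug: Single quotes denote string literals in SQL; the column name is being compared as a constant string

Fix: Remove the quotes around the column name (or use double quotes for an identifier)

Corrected query:
SELECT id, name, major FROM students WHERE major = 'Math'

Result:
id | name  | major
---+-------+------
1  | Carol | Math 
3  | Carol | Math 
4  | Dave  | Math 
5  | Liam  | Math 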